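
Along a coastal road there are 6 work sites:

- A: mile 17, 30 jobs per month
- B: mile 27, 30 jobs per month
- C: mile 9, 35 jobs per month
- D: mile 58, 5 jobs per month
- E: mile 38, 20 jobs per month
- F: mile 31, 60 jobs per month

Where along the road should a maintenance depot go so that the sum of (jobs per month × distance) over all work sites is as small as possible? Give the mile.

For a sum of weighted absolute distances on a line, the optimum is the weighted median (not the mean). Total weight W = 180; half-weight = 90.
Sort by position and accumulate weight:
  mile 9 (C, w=35) → cum 35
  mile 17 (A, w=30) → cum 65
  mile 27 (B, w=30) → cum 95  ≥ 90 → median here
  mile 31 (F, w=60) → cum 155
  mile 38 (E, w=20) → cum 175
  mile 58 (D, w=5) → cum 180
Optimal location: mile 27.

x = 27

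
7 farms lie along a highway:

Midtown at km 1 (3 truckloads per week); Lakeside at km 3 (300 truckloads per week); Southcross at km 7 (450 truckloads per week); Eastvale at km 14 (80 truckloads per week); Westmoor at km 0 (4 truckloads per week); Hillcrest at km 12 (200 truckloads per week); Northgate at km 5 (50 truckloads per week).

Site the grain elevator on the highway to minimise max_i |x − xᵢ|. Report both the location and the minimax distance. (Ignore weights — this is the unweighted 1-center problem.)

location 7, max distance 7

The 1-center on a line is the midpoint of the two extreme points: leftmost at 0, rightmost at 14.
Optimal location = (0 + 14)/2 = 7; maximum distance = (14 − 0)/2 = 7.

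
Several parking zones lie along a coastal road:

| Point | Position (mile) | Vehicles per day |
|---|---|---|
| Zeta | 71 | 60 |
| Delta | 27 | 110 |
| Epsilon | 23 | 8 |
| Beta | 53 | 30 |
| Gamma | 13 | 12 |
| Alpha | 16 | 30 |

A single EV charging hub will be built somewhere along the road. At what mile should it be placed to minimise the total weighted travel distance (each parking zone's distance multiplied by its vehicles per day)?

For a sum of weighted absolute distances on a line, the optimum is the weighted median (not the mean). Total weight W = 250; half-weight = 125.
Sort by position and accumulate weight:
  mile 13 (Gamma, w=12) → cum 12
  mile 16 (Alpha, w=30) → cum 42
  mile 23 (Epsilon, w=8) → cum 50
  mile 27 (Delta, w=110) → cum 160  ≥ 125 → median here
  mile 53 (Beta, w=30) → cum 190
  mile 71 (Zeta, w=60) → cum 250
Optimal location: mile 27.

x = 27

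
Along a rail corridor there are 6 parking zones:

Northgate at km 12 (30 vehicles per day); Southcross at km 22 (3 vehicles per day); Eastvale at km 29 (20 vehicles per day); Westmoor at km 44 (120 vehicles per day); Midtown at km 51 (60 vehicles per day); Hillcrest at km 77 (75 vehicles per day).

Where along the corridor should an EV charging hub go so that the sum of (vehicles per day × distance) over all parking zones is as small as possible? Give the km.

For a sum of weighted absolute distances on a line, the optimum is the weighted median (not the mean). Total weight W = 308; half-weight = 154.
Sort by position and accumulate weight:
  km 12 (Northgate, w=30) → cum 30
  km 22 (Southcross, w=3) → cum 33
  km 29 (Eastvale, w=20) → cum 53
  km 44 (Westmoor, w=120) → cum 173  ≥ 154 → median here
  km 51 (Midtown, w=60) → cum 233
  km 77 (Hillcrest, w=75) → cum 308
Optimal location: km 44.

x = 44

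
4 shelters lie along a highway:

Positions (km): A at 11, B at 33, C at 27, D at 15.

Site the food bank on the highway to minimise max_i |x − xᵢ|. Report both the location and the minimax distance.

location 22, max distance 11

The 1-center on a line is the midpoint of the two extreme points: leftmost at 11, rightmost at 33.
Optimal location = (11 + 33)/2 = 22; maximum distance = (33 − 11)/2 = 11.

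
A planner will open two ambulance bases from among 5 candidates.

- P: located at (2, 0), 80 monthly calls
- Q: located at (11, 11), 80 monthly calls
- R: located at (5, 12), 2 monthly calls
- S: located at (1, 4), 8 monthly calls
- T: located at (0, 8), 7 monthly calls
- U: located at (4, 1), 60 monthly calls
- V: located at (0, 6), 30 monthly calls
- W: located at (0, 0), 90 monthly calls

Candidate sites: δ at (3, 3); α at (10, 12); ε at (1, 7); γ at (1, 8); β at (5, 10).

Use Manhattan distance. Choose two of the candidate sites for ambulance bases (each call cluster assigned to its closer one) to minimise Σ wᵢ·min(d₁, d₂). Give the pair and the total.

Evaluate every pair (each demand assigned to the nearer of the two):
  {δ, α}: total = 1470
  {δ, β}: total = 1857
  {α, ε}: total = 2168
  {δ, γ}: total = 2217
  {δ, ε}: total = 2276
  {α, γ}: total = 2429
  {ε, β}: total = 2562
  {γ, β}: total = 2823
  {ε, γ}: total = 3047
  {α, β}: total = 3553
Best pair: {δ, α} with total 1470.

{δ, α}, total 1470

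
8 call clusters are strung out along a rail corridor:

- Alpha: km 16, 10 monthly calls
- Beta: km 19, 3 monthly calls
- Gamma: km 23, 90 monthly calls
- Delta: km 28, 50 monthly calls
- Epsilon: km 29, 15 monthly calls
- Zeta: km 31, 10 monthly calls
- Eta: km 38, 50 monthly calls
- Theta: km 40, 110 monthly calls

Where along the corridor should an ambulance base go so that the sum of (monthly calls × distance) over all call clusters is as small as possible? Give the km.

For a sum of weighted absolute distances on a line, the optimum is the weighted median (not the mean). Total weight W = 338; half-weight = 169.
Sort by position and accumulate weight:
  km 16 (Alpha, w=10) → cum 10
  km 19 (Beta, w=3) → cum 13
  km 23 (Gamma, w=90) → cum 103
  km 28 (Delta, w=50) → cum 153
  km 29 (Epsilon, w=15) → cum 168
  km 31 (Zeta, w=10) → cum 178  ≥ 169 → median here
  km 38 (Eta, w=50) → cum 228
  km 40 (Theta, w=110) → cum 338
Optimal location: km 31.

x = 31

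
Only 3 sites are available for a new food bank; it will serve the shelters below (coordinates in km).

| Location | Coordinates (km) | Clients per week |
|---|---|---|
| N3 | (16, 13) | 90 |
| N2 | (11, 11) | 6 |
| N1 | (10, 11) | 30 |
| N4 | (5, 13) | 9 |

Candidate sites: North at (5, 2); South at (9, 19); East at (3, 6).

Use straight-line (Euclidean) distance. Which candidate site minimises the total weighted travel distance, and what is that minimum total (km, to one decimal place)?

Total weighted distance at each candidate:
  North (5, 2): total = 1872.8
  South (9, 19): total = 1186.0
  East (3, 6): total = 1709.0
Minimum is at South with total 1186.0 km.

South, total 1186.0 km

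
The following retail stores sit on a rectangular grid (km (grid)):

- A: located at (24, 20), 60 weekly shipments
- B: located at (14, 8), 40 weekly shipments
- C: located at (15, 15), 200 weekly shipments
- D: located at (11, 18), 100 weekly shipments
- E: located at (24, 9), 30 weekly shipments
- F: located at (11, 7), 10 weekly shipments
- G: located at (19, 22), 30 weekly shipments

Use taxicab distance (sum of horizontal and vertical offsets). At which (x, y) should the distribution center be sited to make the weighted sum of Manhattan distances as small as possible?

(15, 15)

Manhattan distance separates: Σwᵢ(|x−xᵢ|+|y−yᵢ|) = Σwᵢ|x−xᵢ| + Σwᵢ|y−yᵢ|, so x and y are optimised independently as 1-D weighted medians.
Total weight W = 470; half = 235.
x-coordinate, sorted with cumulative weight:
  x=11 (D, w=100) cum 100
  x=11 (F, w=10) cum 110
  x=14 (B, w=40) cum 150
  x=15 (C, w=200) cum 350  ← median
  x=19 (G, w=30) cum 380
  x=24 (A, w=60) cum 440
  x=24 (E, w=30) cum 470
⇒ x* = 15
y-coordinate, sorted with cumulative weight:
  y=7 (F, w=10) cum 10
  y=8 (B, w=40) cum 50
  y=9 (E, w=30) cum 80
  y=15 (C, w=200) cum 280  ← median
  y=18 (D, w=100) cum 380
  y=20 (A, w=60) cum 440
  y=22 (G, w=30) cum 470
⇒ y* = 15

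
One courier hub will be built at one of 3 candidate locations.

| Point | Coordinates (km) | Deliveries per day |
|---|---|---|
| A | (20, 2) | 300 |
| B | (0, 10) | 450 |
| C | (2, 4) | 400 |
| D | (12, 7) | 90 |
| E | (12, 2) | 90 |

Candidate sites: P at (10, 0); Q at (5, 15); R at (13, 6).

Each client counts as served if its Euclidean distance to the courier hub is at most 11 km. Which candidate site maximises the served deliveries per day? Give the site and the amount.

P, covering 880

Coverage radius r = 11 km; a point is covered iff (Δx)²+(Δy)² ≤ 11² = 121.
  P (10, 0): covers {A, C, D, E} → 880
  Q (5, 15): covers {B, D} → 540
  R (13, 6): covers {A, D, E} → 480
Maximum coverage at P: 880 deliveries per day.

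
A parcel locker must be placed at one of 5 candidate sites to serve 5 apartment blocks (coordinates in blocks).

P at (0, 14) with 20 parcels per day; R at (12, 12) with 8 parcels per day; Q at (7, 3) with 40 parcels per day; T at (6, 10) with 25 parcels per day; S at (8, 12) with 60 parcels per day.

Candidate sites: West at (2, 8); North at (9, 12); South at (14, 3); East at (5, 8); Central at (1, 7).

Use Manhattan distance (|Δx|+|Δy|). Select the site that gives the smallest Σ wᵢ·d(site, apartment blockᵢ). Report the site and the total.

North, total 869 blocks

Total weighted distance at each candidate:
  West (2, 8): total = 1422
  North (9, 12): total = 869
  South (14, 3): total = 2143
  East (5, 8): total = 1083
  Central (1, 7): total = 1608
Minimum is at North with total 869 blocks.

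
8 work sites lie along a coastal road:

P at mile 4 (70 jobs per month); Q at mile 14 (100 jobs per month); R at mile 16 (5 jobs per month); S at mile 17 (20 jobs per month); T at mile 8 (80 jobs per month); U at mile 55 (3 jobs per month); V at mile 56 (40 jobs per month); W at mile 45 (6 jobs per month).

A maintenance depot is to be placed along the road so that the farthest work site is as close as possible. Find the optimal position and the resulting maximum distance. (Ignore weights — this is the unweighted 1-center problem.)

The 1-center on a line is the midpoint of the two extreme points: leftmost at 4, rightmost at 56.
Optimal location = (4 + 56)/2 = 30; maximum distance = (56 − 4)/2 = 26.

location 30, max distance 26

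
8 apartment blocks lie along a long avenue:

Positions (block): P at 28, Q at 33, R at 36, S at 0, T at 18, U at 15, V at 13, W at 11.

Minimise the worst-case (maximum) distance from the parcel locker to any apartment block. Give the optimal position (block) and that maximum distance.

location 18, max distance 18

The 1-center on a line is the midpoint of the two extreme points: leftmost at 0, rightmost at 36.
Optimal location = (0 + 36)/2 = 18; maximum distance = (36 − 0)/2 = 18.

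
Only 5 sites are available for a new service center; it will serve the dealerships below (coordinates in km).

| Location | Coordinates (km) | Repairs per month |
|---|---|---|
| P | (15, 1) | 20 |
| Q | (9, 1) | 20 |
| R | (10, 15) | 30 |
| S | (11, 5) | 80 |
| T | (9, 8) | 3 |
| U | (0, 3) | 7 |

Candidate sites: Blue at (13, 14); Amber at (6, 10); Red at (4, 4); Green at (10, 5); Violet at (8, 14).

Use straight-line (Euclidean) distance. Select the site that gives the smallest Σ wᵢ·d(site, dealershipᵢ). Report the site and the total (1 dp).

Green, total 671.4 km

Total weighted distance at each candidate:
  Blue (13, 14): total = 1508.4
  Amber (6, 10): total = 1277.4
  Red (4, 4): total = 1334.3
  Green (10, 5): total = 671.4
  Violet (8, 14): total = 1495.6
Minimum is at Green with total 671.4 km.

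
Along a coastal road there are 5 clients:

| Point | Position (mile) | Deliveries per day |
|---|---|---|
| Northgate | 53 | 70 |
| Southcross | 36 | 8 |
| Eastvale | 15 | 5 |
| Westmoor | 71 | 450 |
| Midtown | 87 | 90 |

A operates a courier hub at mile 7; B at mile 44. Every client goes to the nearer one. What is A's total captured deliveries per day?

The indifferent point is the midpoint (7+44)/2 = 25.5; clients left of it (closer to A at 7) go to A, those right go to B.
  Eastvale at 15 (w=5) → A
  Southcross at 36 (w=8) → B
  Northgate at 53 (w=70) → B
  Westmoor at 71 (w=450) → B
  Midtown at 87 (w=90) → B
A captures 5; B captures 618.

5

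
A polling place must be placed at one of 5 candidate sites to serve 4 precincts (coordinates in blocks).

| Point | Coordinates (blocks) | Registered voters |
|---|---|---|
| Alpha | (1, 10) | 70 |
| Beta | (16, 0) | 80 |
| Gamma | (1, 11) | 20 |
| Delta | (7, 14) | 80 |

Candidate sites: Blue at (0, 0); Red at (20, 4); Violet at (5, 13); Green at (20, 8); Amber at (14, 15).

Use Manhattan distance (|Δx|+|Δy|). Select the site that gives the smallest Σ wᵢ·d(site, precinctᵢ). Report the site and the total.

Total weighted distance at each candidate:
  Blue (0, 0): total = 3970
  Red (20, 4): total = 4750
  Violet (5, 13): total = 2770
  Green (20, 8): total = 4390
  Amber (14, 15): total = 3600
Minimum is at Violet with total 2770 blocks.

Violet, total 2770 blocks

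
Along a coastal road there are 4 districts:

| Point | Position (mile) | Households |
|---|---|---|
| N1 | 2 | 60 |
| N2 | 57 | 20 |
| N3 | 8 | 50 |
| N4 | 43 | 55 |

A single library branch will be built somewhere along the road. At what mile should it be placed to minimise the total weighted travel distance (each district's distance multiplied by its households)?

For a sum of weighted absolute distances on a line, the optimum is the weighted median (not the mean). Total weight W = 185; half-weight = 92.5.
Sort by position and accumulate weight:
  mile 2 (N1, w=60) → cum 60
  mile 8 (N3, w=50) → cum 110  ≥ 92.5 → median here
  mile 43 (N4, w=55) → cum 165
  mile 57 (N2, w=20) → cum 185
Optimal location: mile 8.

x = 8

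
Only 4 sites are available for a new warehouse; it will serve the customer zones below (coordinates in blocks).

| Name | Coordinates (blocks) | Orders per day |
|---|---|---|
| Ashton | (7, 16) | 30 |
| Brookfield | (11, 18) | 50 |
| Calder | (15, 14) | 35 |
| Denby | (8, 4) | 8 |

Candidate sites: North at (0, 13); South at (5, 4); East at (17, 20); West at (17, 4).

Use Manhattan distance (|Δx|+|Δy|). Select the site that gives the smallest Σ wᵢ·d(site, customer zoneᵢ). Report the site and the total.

Total weighted distance at each candidate:
  North (0, 13): total = 1796
  South (5, 4): total = 2144
  East (17, 20): total = 1300
  West (17, 4): total = 2152
Minimum is at East with total 1300 blocks.

East, total 1300 blocks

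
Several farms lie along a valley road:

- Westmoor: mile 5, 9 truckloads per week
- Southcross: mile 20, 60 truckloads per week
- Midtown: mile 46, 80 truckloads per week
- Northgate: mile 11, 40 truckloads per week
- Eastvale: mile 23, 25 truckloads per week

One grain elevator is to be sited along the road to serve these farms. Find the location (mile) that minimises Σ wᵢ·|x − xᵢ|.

For a sum of weighted absolute distances on a line, the optimum is the weighted median (not the mean). Total weight W = 214; half-weight = 107.
Sort by position and accumulate weight:
  mile 5 (Westmoor, w=9) → cum 9
  mile 11 (Northgate, w=40) → cum 49
  mile 20 (Southcross, w=60) → cum 109  ≥ 107 → median here
  mile 23 (Eastvale, w=25) → cum 134
  mile 46 (Midtown, w=80) → cum 214
Optimal location: mile 20.

x = 20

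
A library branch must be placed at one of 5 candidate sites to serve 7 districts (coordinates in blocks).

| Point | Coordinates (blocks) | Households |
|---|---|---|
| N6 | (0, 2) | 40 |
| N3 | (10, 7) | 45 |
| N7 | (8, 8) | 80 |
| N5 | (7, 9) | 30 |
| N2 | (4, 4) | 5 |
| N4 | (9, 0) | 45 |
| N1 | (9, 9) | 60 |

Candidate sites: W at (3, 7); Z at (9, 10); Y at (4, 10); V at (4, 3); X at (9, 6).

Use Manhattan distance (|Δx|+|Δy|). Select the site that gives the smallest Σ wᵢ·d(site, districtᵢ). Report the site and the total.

Total weighted distance at each candidate:
  W (3, 7): total = 2380
  Z (9, 10): total = 1755
  Y (4, 10): total = 2550
  V (4, 3): total = 2665
  X (9, 6): total = 1485
Minimum is at X with total 1485 blocks.

X, total 1485 blocks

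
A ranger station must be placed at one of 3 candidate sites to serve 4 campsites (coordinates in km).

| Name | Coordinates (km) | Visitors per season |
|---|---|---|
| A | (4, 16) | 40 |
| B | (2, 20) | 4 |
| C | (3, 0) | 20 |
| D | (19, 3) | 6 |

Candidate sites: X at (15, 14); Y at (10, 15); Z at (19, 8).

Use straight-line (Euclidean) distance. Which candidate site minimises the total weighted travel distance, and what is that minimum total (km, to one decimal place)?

Y, total 702.1 km

Total weighted distance at each candidate:
  X (15, 14): total = 943.5
  Y (10, 15): total = 702.1
  Z (19, 8): total = 1151.0
Minimum is at Y with total 702.1 km.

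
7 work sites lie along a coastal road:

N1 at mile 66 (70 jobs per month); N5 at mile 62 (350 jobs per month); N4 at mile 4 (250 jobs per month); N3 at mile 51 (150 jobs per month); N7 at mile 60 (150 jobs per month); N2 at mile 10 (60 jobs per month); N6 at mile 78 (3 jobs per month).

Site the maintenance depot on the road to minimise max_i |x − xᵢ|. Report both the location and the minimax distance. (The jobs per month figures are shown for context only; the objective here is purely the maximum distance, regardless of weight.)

The 1-center on a line is the midpoint of the two extreme points: leftmost at 4, rightmost at 78.
Optimal location = (4 + 78)/2 = 41; maximum distance = (78 − 4)/2 = 37.

location 41, max distance 37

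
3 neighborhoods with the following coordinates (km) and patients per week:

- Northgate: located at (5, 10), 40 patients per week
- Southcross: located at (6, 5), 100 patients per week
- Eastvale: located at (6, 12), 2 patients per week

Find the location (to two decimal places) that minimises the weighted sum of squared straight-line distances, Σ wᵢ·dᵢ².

The minimiser of Σwᵢ‖p−pᵢ‖² is the weighted centroid p* = (Σwᵢpᵢ)/(Σwᵢ).
Σwᵢ = 142.
Σwᵢxᵢ = 40·5 + 100·6 + 2·6 = 812.
Σwᵢyᵢ = 40·10 + 100·5 + 2·12 = 924.
x* = 812/142 = 5.72, y* = 924/142 = 6.51.

(5.72, 6.51)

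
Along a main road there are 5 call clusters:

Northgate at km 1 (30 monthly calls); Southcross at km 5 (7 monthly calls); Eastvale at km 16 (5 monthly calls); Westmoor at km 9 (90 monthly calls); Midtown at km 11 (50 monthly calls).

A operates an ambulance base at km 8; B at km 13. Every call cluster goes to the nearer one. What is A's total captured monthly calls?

The indifferent point is the midpoint (8+13)/2 = 10.5; call clusters left of it (closer to A at 8) go to A, those right go to B.
  Northgate at 1 (w=30) → A
  Southcross at 5 (w=7) → A
  Westmoor at 9 (w=90) → A
  Midtown at 11 (w=50) → B
  Eastvale at 16 (w=5) → B
A captures 127; B captures 55.

127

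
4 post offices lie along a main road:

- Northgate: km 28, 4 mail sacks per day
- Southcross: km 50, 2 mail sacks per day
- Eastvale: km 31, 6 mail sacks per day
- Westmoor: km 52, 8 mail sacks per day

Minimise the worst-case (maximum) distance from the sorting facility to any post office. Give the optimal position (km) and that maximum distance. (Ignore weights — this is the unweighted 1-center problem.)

location 40, max distance 12

The 1-center on a line is the midpoint of the two extreme points: leftmost at 28, rightmost at 52.
Optimal location = (28 + 52)/2 = 40; maximum distance = (52 − 28)/2 = 12.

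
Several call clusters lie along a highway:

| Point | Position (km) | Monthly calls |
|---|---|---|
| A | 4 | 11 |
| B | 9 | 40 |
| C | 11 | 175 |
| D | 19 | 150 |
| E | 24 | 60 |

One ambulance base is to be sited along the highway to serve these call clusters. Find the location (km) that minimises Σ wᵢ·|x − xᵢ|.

For a sum of weighted absolute distances on a line, the optimum is the weighted median (not the mean). Total weight W = 436; half-weight = 218.
Sort by position and accumulate weight:
  km 4 (A, w=11) → cum 11
  km 9 (B, w=40) → cum 51
  km 11 (C, w=175) → cum 226  ≥ 218 → median here
  km 19 (D, w=150) → cum 376
  km 24 (E, w=60) → cum 436
Optimal location: km 11.

x = 11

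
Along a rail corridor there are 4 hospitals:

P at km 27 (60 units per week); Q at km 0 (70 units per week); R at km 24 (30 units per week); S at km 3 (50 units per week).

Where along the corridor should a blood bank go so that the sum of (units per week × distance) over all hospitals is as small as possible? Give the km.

x = 3

For a sum of weighted absolute distances on a line, the optimum is the weighted median (not the mean). Total weight W = 210; half-weight = 105.
Sort by position and accumulate weight:
  km 0 (Q, w=70) → cum 70
  km 3 (S, w=50) → cum 120  ≥ 105 → median here
  km 24 (R, w=30) → cum 150
  km 27 (P, w=60) → cum 210
Optimal location: km 3.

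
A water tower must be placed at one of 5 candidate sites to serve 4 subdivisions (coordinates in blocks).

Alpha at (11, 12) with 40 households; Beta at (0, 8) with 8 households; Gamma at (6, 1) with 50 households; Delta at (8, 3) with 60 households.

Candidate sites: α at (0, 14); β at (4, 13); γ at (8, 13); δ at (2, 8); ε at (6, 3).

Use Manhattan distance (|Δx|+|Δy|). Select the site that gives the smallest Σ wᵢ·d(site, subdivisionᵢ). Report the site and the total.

ε, total 868 blocks

Total weighted distance at each candidate:
  α (0, 14): total = 2658
  β (4, 13): total = 1932
  γ (8, 13): total = 1564
  δ (2, 8): total = 1746
  ε (6, 3): total = 868
Minimum is at ε with total 868 blocks.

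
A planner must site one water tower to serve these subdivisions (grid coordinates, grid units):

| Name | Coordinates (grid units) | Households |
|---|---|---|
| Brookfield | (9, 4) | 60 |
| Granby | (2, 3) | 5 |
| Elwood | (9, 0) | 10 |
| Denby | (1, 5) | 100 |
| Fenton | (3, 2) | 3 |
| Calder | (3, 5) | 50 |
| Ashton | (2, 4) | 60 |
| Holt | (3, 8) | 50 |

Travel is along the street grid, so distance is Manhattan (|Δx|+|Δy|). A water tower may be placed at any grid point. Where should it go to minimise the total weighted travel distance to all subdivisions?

(3, 5)

Manhattan distance separates: Σwᵢ(|x−xᵢ|+|y−yᵢ|) = Σwᵢ|x−xᵢ| + Σwᵢ|y−yᵢ|, so x and y are optimised independently as 1-D weighted medians.
Total weight W = 338; half = 169.
x-coordinate, sorted with cumulative weight:
  x=1 (Denby, w=100) cum 100
  x=2 (Granby, w=5) cum 105
  x=2 (Ashton, w=60) cum 165
  x=3 (Fenton, w=3) cum 168
  x=3 (Calder, w=50) cum 218  ← median
  x=3 (Holt, w=50) cum 268
  x=9 (Brookfield, w=60) cum 328
  x=9 (Elwood, w=10) cum 338
⇒ x* = 3
y-coordinate, sorted with cumulative weight:
  y=0 (Elwood, w=10) cum 10
  y=2 (Fenton, w=3) cum 13
  y=3 (Granby, w=5) cum 18
  y=4 (Brookfield, w=60) cum 78
  y=4 (Ashton, w=60) cum 138
  y=5 (Denby, w=100) cum 238  ← median
  y=5 (Calder, w=50) cum 288
  y=8 (Holt, w=50) cum 338
⇒ y* = 5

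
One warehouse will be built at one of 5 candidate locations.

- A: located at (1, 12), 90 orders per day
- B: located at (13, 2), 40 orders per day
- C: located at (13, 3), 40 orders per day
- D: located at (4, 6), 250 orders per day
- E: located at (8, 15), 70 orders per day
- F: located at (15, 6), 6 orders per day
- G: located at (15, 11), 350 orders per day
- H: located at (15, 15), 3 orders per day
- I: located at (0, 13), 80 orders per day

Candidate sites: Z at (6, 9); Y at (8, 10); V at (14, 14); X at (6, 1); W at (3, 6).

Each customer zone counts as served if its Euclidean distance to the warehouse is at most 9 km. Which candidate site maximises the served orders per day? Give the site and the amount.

Y, covering 889

Coverage radius r = 9 km; a point is covered iff (Δx)²+(Δy)² ≤ 9² = 81.
  Z (6, 9): covers {A, D, E, I} → 490
  Y (8, 10): covers {A, C, D, E, F, G, H, I} → 889
  V (14, 14): covers {E, F, G, H} → 429
  X (6, 1): covers {B, C, D} → 330
  W (3, 6): covers {A, D, I} → 420
Maximum coverage at Y: 889 orders per day.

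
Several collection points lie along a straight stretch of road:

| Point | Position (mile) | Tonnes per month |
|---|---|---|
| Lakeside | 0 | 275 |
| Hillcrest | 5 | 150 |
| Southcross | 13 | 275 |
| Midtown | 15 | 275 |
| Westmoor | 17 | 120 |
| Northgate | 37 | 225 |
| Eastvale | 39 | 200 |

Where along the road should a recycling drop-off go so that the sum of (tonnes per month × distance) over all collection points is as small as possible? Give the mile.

x = 15

For a sum of weighted absolute distances on a line, the optimum is the weighted median (not the mean). Total weight W = 1520; half-weight = 760.
Sort by position and accumulate weight:
  mile 0 (Lakeside, w=275) → cum 275
  mile 5 (Hillcrest, w=150) → cum 425
  mile 13 (Southcross, w=275) → cum 700
  mile 15 (Midtown, w=275) → cum 975  ≥ 760 → median here
  mile 17 (Westmoor, w=120) → cum 1095
  mile 37 (Northgate, w=225) → cum 1320
  mile 39 (Eastvale, w=200) → cum 1520
Optimal location: mile 15.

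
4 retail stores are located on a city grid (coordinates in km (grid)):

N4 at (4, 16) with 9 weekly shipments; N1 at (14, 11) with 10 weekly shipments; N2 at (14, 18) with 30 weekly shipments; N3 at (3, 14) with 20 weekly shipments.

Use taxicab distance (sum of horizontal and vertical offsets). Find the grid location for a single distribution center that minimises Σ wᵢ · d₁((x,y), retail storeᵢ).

(14, 16)

Manhattan distance separates: Σwᵢ(|x−xᵢ|+|y−yᵢ|) = Σwᵢ|x−xᵢ| + Σwᵢ|y−yᵢ|, so x and y are optimised independently as 1-D weighted medians.
Total weight W = 69; half = 34.5.
x-coordinate, sorted with cumulative weight:
  x=3 (N3, w=20) cum 20
  x=4 (N4, w=9) cum 29
  x=14 (N1, w=10) cum 39  ← median
  x=14 (N2, w=30) cum 69
⇒ x* = 14
y-coordinate, sorted with cumulative weight:
  y=11 (N1, w=10) cum 10
  y=14 (N3, w=20) cum 30
  y=16 (N4, w=9) cum 39  ← median
  y=18 (N2, w=30) cum 69
⇒ y* = 16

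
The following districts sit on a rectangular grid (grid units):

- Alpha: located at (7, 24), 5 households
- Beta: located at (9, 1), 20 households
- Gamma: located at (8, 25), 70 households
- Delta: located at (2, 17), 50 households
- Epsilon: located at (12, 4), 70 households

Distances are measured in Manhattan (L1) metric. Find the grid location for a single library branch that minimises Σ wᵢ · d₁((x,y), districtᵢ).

(8, 17)

Manhattan distance separates: Σwᵢ(|x−xᵢ|+|y−yᵢ|) = Σwᵢ|x−xᵢ| + Σwᵢ|y−yᵢ|, so x and y are optimised independently as 1-D weighted medians.
Total weight W = 215; half = 107.5.
x-coordinate, sorted with cumulative weight:
  x=2 (Delta, w=50) cum 50
  x=7 (Alpha, w=5) cum 55
  x=8 (Gamma, w=70) cum 125  ← median
  x=9 (Beta, w=20) cum 145
  x=12 (Epsilon, w=70) cum 215
⇒ x* = 8
y-coordinate, sorted with cumulative weight:
  y=1 (Beta, w=20) cum 20
  y=4 (Epsilon, w=70) cum 90
  y=17 (Delta, w=50) cum 140  ← median
  y=24 (Alpha, w=5) cum 145
  y=25 (Gamma, w=70) cum 215
⇒ y* = 17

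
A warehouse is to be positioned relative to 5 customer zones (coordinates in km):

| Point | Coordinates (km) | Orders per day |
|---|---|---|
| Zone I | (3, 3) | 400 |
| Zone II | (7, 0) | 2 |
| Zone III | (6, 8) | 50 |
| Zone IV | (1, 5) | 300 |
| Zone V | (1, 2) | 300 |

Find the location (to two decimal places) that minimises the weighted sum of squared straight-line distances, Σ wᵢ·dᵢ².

The minimiser of Σwᵢ‖p−pᵢ‖² is the weighted centroid p* = (Σwᵢpᵢ)/(Σwᵢ).
Σwᵢ = 1052.
Σwᵢxᵢ = 400·3 + 2·7 + 50·6 + 300·1 + 300·1 = 2114.
Σwᵢyᵢ = 400·3 + 2·0 + 50·8 + 300·5 + 300·2 = 3700.
x* = 2114/1052 = 2.01, y* = 3700/1052 = 3.52.

(2.01, 3.52)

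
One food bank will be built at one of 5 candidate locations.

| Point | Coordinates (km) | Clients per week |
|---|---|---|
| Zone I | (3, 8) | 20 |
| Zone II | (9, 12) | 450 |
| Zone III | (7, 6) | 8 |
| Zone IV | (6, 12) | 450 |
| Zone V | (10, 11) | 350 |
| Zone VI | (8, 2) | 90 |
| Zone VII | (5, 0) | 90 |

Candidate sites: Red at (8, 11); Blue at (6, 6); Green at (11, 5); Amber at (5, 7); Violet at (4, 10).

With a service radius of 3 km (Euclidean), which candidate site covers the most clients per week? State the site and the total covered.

Red, covering 1250

Coverage radius r = 3 km; a point is covered iff (Δx)²+(Δy)² ≤ 3² = 9.
  Red (8, 11): covers {Zone II, Zone IV, Zone V} → 1250
  Blue (6, 6): covers {Zone III} → 8
  Green (11, 5): covers {none} → 0
  Amber (5, 7): covers {Zone I, Zone III} → 28
  Violet (4, 10): covers {Zone I, Zone IV} → 470
Maximum coverage at Red: 1250 clients per week.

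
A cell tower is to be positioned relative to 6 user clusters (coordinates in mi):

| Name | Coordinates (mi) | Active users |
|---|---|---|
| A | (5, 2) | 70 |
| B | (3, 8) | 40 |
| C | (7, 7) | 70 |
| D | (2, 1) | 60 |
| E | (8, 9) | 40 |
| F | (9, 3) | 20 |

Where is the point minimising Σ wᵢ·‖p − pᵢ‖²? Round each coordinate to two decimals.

(5.27, 4.77)

The minimiser of Σwᵢ‖p−pᵢ‖² is the weighted centroid p* = (Σwᵢpᵢ)/(Σwᵢ).
Σwᵢ = 300.
Σwᵢxᵢ = 70·5 + 40·3 + 70·7 + 60·2 + 40·8 + 20·9 = 1580.
Σwᵢyᵢ = 70·2 + 40·8 + 70·7 + 60·1 + 40·9 + 20·3 = 1430.
x* = 1580/300 = 5.27, y* = 1430/300 = 4.77.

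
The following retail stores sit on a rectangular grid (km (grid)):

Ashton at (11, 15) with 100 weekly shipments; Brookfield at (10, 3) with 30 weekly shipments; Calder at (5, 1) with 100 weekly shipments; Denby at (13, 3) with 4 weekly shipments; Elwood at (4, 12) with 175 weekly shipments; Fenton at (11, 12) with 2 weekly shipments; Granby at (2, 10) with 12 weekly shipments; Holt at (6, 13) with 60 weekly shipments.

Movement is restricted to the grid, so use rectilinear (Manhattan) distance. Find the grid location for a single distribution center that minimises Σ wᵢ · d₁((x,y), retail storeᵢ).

(5, 12)

Manhattan distance separates: Σwᵢ(|x−xᵢ|+|y−yᵢ|) = Σwᵢ|x−xᵢ| + Σwᵢ|y−yᵢ|, so x and y are optimised independently as 1-D weighted medians.
Total weight W = 483; half = 241.5.
x-coordinate, sorted with cumulative weight:
  x=2 (Granby, w=12) cum 12
  x=4 (Elwood, w=175) cum 187
  x=5 (Calder, w=100) cum 287  ← median
  x=6 (Holt, w=60) cum 347
  x=10 (Brookfield, w=30) cum 377
  x=11 (Ashton, w=100) cum 477
  x=11 (Fenton, w=2) cum 479
  x=13 (Denby, w=4) cum 483
⇒ x* = 5
y-coordinate, sorted with cumulative weight:
  y=1 (Calder, w=100) cum 100
  y=3 (Brookfield, w=30) cum 130
  y=3 (Denby, w=4) cum 134
  y=10 (Granby, w=12) cum 146
  y=12 (Elwood, w=175) cum 321  ← median
  y=12 (Fenton, w=2) cum 323
  y=13 (Holt, w=60) cum 383
  y=15 (Ashton, w=100) cum 483
⇒ y* = 12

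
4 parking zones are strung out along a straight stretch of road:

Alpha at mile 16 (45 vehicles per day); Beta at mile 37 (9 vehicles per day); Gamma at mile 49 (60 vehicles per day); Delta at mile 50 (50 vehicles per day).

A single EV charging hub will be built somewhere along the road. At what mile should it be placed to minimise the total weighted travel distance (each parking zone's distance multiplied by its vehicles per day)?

For a sum of weighted absolute distances on a line, the optimum is the weighted median (not the mean). Total weight W = 164; half-weight = 82.
Sort by position and accumulate weight:
  mile 16 (Alpha, w=45) → cum 45
  mile 37 (Beta, w=9) → cum 54
  mile 49 (Gamma, w=60) → cum 114  ≥ 82 → median here
  mile 50 (Delta, w=50) → cum 164
Optimal location: mile 49.

x = 49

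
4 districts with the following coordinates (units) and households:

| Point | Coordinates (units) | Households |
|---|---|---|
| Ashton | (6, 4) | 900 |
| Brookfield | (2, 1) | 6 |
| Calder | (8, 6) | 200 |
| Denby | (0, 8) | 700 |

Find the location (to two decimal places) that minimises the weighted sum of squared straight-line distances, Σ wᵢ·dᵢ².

(3.88, 5.76)

The minimiser of Σwᵢ‖p−pᵢ‖² is the weighted centroid p* = (Σwᵢpᵢ)/(Σwᵢ).
Σwᵢ = 1806.
Σwᵢxᵢ = 900·6 + 6·2 + 200·8 + 700·0 = 7012.
Σwᵢyᵢ = 900·4 + 6·1 + 200·6 + 700·8 = 10406.
x* = 7012/1806 = 3.88, y* = 10406/1806 = 5.76.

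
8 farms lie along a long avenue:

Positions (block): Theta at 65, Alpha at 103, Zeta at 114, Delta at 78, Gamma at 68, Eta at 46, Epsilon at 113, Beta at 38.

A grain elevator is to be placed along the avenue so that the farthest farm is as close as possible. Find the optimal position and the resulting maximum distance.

The 1-center on a line is the midpoint of the two extreme points: leftmost at 38, rightmost at 114.
Optimal location = (38 + 114)/2 = 76; maximum distance = (114 − 38)/2 = 38.

location 76, max distance 38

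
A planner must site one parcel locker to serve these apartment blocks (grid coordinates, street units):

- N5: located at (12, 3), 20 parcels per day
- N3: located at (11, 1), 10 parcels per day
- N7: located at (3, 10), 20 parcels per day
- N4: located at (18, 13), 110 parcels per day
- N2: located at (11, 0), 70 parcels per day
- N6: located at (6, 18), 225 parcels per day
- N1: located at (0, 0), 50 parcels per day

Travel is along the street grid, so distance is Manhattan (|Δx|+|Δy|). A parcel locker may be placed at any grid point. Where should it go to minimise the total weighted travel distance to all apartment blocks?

(6, 13)

Manhattan distance separates: Σwᵢ(|x−xᵢ|+|y−yᵢ|) = Σwᵢ|x−xᵢ| + Σwᵢ|y−yᵢ|, so x and y are optimised independently as 1-D weighted medians.
Total weight W = 505; half = 252.5.
x-coordinate, sorted with cumulative weight:
  x=0 (N1, w=50) cum 50
  x=3 (N7, w=20) cum 70
  x=6 (N6, w=225) cum 295  ← median
  x=11 (N3, w=10) cum 305
  x=11 (N2, w=70) cum 375
  x=12 (N5, w=20) cum 395
  x=18 (N4, w=110) cum 505
⇒ x* = 6
y-coordinate, sorted with cumulative weight:
  y=0 (N2, w=70) cum 70
  y=0 (N1, w=50) cum 120
  y=1 (N3, w=10) cum 130
  y=3 (N5, w=20) cum 150
  y=10 (N7, w=20) cum 170
  y=13 (N4, w=110) cum 280  ← median
  y=18 (N6, w=225) cum 505
⇒ y* = 13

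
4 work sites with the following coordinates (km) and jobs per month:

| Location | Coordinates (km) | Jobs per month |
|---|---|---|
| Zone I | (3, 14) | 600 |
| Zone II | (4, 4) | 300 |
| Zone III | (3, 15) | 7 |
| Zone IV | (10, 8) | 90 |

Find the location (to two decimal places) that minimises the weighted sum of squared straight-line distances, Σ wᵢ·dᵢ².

The minimiser of Σwᵢ‖p−pᵢ‖² is the weighted centroid p* = (Σwᵢpᵢ)/(Σwᵢ).
Σwᵢ = 997.
Σwᵢxᵢ = 600·3 + 300·4 + 7·3 + 90·10 = 3921.
Σwᵢyᵢ = 600·14 + 300·4 + 7·15 + 90·8 = 10425.
x* = 3921/997 = 3.93, y* = 10425/997 = 10.46.

(3.93, 10.46)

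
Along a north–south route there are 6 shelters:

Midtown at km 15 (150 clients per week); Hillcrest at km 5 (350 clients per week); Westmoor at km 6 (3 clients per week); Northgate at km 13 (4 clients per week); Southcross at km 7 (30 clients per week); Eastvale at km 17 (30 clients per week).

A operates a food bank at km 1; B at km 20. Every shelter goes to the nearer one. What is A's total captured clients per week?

383

The indifferent point is the midpoint (1+20)/2 = 10.5; shelters left of it (closer to A at 1) go to A, those right go to B.
  Hillcrest at 5 (w=350) → A
  Westmoor at 6 (w=3) → A
  Southcross at 7 (w=30) → A
  Northgate at 13 (w=4) → B
  Midtown at 15 (w=150) → B
  Eastvale at 17 (w=30) → B
A captures 383; B captures 184.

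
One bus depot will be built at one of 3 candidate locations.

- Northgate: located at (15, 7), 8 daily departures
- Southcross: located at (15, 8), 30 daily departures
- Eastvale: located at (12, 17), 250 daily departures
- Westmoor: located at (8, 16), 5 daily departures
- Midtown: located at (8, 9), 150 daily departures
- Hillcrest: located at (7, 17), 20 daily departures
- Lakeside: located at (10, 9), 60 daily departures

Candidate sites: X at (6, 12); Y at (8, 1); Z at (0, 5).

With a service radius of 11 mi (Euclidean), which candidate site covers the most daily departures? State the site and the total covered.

X, covering 523

Coverage radius r = 11 mi; a point is covered iff (Δx)²+(Δy)² ≤ 11² = 121.
  X (6, 12): covers {Northgate, Southcross, Eastvale, Westmoor, Midtown, Hillcrest, Lakeside} → 523
  Y (8, 1): covers {Northgate, Southcross, Midtown, Lakeside} → 248
  Z (0, 5): covers {Midtown, Lakeside} → 210
Maximum coverage at X: 523 daily departures.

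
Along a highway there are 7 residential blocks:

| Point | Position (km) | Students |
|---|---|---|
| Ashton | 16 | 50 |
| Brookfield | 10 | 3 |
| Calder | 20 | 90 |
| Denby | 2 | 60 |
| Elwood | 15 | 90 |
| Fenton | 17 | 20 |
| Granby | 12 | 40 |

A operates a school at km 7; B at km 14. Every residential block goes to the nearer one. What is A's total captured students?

63

The indifferent point is the midpoint (7+14)/2 = 10.5; residential blocks left of it (closer to A at 7) go to A, those right go to B.
  Denby at 2 (w=60) → A
  Brookfield at 10 (w=3) → A
  Granby at 12 (w=40) → B
  Elwood at 15 (w=90) → B
  Ashton at 16 (w=50) → B
  Fenton at 17 (w=20) → B
  Calder at 20 (w=90) → B
A captures 63; B captures 290.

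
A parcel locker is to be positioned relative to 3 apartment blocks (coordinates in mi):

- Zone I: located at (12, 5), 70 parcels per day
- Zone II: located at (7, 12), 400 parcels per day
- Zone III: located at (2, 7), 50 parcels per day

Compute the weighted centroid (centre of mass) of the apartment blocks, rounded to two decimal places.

(7.19, 10.58)

The minimiser of Σwᵢ‖p−pᵢ‖² is the weighted centroid p* = (Σwᵢpᵢ)/(Σwᵢ).
Σwᵢ = 520.
Σwᵢxᵢ = 70·12 + 400·7 + 50·2 = 3740.
Σwᵢyᵢ = 70·5 + 400·12 + 50·7 = 5500.
x* = 3740/520 = 7.19, y* = 5500/520 = 10.58.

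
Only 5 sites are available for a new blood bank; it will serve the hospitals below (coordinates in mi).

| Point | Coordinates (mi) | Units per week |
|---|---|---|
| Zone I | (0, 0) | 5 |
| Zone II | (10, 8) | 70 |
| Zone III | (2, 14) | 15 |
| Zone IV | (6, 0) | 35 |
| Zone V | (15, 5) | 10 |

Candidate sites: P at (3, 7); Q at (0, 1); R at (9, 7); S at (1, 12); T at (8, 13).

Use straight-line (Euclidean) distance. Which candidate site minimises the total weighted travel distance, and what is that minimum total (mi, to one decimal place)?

R, total 634.3 mi

Total weighted distance at each candidate:
  P (3, 7): total = 1027.3
  Q (0, 1): total = 1424.9
  R (9, 7): total = 634.3
  S (1, 12): total = 1394.7
  T (8, 13): total = 1111.2
Minimum is at R with total 634.3 mi.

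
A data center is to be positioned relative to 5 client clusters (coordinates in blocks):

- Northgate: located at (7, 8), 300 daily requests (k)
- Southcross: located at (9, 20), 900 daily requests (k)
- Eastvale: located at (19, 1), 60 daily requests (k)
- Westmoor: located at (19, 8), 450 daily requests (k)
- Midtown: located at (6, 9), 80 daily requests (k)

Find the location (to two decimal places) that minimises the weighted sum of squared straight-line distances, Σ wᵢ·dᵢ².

(11.38, 13.84)

The minimiser of Σwᵢ‖p−pᵢ‖² is the weighted centroid p* = (Σwᵢpᵢ)/(Σwᵢ).
Σwᵢ = 1790.
Σwᵢxᵢ = 300·7 + 900·9 + 60·19 + 450·19 + 80·6 = 20370.
Σwᵢyᵢ = 300·8 + 900·20 + 60·1 + 450·8 + 80·9 = 24780.
x* = 20370/1790 = 11.38, y* = 24780/1790 = 13.84.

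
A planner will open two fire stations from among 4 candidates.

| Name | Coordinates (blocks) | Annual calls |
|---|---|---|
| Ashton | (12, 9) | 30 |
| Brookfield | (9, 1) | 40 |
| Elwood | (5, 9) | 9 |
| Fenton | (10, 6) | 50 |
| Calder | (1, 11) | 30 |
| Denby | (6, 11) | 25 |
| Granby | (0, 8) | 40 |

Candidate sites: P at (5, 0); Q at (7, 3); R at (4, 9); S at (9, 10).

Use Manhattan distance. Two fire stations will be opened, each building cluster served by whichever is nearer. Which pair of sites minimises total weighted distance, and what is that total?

{Q, R}, total 1159

Evaluate every pair (each demand assigned to the nearer of the two):
  {Q, R}: total = 1159
  {R, S}: total = 1189
  {P, R}: total = 1349
  {Q, S}: total = 1385
  {P, S}: total = 1425
  {P, Q}: total = 1987
Best pair: {Q, R} with total 1159.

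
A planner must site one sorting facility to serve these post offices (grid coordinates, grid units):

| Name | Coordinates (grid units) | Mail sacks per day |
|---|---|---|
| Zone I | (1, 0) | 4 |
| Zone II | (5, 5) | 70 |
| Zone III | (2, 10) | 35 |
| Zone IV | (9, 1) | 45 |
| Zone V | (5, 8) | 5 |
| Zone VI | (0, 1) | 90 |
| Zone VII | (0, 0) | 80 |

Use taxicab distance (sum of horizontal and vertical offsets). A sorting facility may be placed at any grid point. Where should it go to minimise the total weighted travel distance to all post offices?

(0, 1)

Manhattan distance separates: Σwᵢ(|x−xᵢ|+|y−yᵢ|) = Σwᵢ|x−xᵢ| + Σwᵢ|y−yᵢ|, so x and y are optimised independently as 1-D weighted medians.
Total weight W = 329; half = 164.5.
x-coordinate, sorted with cumulative weight:
  x=0 (Zone VI, w=90) cum 90
  x=0 (Zone VII, w=80) cum 170  ← median
  x=1 (Zone I, w=4) cum 174
  x=2 (Zone III, w=35) cum 209
  x=5 (Zone II, w=70) cum 279
  x=5 (Zone V, w=5) cum 284
  x=9 (Zone IV, w=45) cum 329
⇒ x* = 0
y-coordinate, sorted with cumulative weight:
  y=0 (Zone I, w=4) cum 4
  y=0 (Zone VII, w=80) cum 84
  y=1 (Zone IV, w=45) cum 129
  y=1 (Zone VI, w=90) cum 219  ← median
  y=5 (Zone II, w=70) cum 289
  y=8 (Zone V, w=5) cum 294
  y=10 (Zone III, w=35) cum 329
⇒ y* = 1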